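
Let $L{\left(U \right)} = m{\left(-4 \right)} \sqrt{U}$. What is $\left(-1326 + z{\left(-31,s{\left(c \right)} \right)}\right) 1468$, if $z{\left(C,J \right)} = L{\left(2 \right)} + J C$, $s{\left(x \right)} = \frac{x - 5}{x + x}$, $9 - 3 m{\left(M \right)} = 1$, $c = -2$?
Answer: $-2026207 + \frac{11744 \sqrt{2}}{3} \approx -2.0207 \cdot 10^{6}$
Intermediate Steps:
$m{\left(M \right)} = \frac{8}{3}$ ($m{\left(M \right)} = 3 - \frac{1}{3} = \frac{8}{3}$)
$L{\left(U \right)} = \frac{8 \sqrt{U}}{3}$
$s{\left(x \right)} = \frac{-5 + x}{2 x}$
$z{\left(C,J \right)} = \frac{8 \sqrt{2}}{3} + C J$ ($z{\left(C,J \right)} = \frac{8 \sqrt{2}}{3} + J C = \frac{8 \sqrt{2}}{3} + C J$)
$\left(-1326 + z{\left(-31,s{\left(c \right)} \right)}\right) 1468 = \left(-1326 + \left(\frac{8 \sqrt{2}}{3} - 31 \frac{-5 - 2}{2 \left(-2\right)}\right)\right) 1468 = \left(-1326 + \left(\frac{8 \sqrt{2}}{3} - 31 \cdot \frac{1}{2} \left(- \frac{1}{2}\right) \left(-7\right)\right)\right) 1468 = \left(-1326 + \left(\frac{8 \sqrt{2}}{3} - \frac{217}{4}\right)\right) 1468 = \left(-1326 - \left(\frac{217}{4} - \frac{8 \sqrt{2}}{3}\right)\right) 1468 = \left(- \frac{5521}{4} + \frac{8 \sqrt{2}}{3}\right) 1468 = -2026207 + \frac{11744 \sqrt{2}}{3}$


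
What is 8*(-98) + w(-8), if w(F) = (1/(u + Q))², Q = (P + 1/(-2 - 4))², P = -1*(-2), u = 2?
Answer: -29201920/37249 ≈ -783.96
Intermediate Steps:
P = 2
Q = 121/36 (Q = (2 + 1/(-2 - 4))² = (2 + 1/(-6))² = (2 - ⅙)² = (11/6)² = 121/36 ≈ 3.3611)
w(F) = 1296/37249 (w(F) = (1/(2 + 121/36))² = (1/(193/36))² = (36/193)² = 1296/37249)
8*(-98) + w(-8) = 8*(-98) + 1296/37249 = -784 + 1296/37249 = -29201920/37249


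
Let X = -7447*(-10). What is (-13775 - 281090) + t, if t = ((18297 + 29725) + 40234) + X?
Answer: -132139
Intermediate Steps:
X = 74470 (X = -677*(-110) = 74470)
t = 162726 (t = ((18297 + 29725) + 40234) + 74470 = (48022 + 40234) + 74470 = 88256 + 74470 = 162726)
(-13775 - 281090) + t = (-13775 - 281090) + 162726 = -294865 + 162726 = -132139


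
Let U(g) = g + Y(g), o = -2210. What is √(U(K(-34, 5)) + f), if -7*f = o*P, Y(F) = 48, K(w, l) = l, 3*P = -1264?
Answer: I*√58638867/21 ≈ 364.65*I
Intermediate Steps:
P = -1264/3 (P = (⅓)*(-1264) = -1264/3 ≈ -421.33)
f = -2793440/21 (f = -(-2210)*(-1264)/(7*3) = -⅐*2793440/3 = -2793440/21 ≈ -1.3302e+5)
U(g) = 48 + g (U(g) = g + 48 = 48 + g)
√(U(K(-34, 5)) + f) = √((48 + 5) - 2793440/21) = √(53 - 2793440/21) = √(-2792327/21) = I*√58638867/21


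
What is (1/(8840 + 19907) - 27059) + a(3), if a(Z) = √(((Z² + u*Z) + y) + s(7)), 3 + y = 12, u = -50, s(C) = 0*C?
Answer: -777865072/28747 + 2*I*√33 ≈ -27059.0 + 11.489*I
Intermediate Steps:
s(C) = 0
y = 9 (y = -3 + 12 = 9)
a(Z) = √(9 + Z² - 50*Z) (a(Z) = √(((Z² - 50*Z) + 9) + 0) = √((9 + Z² - 50*Z) + 0) = √(9 + Z² - 50*Z))
(1/(8840 + 19907) - 27059) + a(3) = (1/(8840 + 19907) - 27059) + √(9 + 3² - 50*3) = (1/28747 - 27059) + √(9 + 9 - 150) = (1/28747 - 27059) + √(-132) = -777865072/28747 + 2*I*√33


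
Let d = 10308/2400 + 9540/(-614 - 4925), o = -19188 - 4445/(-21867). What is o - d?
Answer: -464872547569667/24224262600 ≈ -19190.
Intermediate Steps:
o = -419579551/21867 (o = -19188 - 4445*(-1)/21867 = -19188 - 1*(-4445/21867) = -19188 + 4445/21867 = -419579551/21867 ≈ -19188.)
d = 2850001/1107800 (d = 10308*(1/2400) + 9540/(-5539) = 859/200 + 9540*(-1/5539) = 859/200 - 9540/5539 = 2850001/1107800 ≈ 2.5727)
o - d = -419579551/21867 - 1*2850001/1107800 = -419579551/21867 - 2850001/1107800 = -464872547569667/24224262600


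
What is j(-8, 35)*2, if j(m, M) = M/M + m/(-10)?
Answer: 18/5 ≈ 3.6000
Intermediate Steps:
j(m, M) = 1 - m/10 (j(m, M) = 1 + m*(-⅒) = 1 - m/10)
j(-8, 35)*2 = (1 - ⅒*(-8))*2 = (1 + ⅘)*2 = (9/5)*2 = 18/5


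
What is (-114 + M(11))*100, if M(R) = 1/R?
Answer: -125300/11 ≈ -11391.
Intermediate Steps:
(-114 + M(11))*100 = (-114 + 1/11)*100 = -1253/11*100 = -125300/11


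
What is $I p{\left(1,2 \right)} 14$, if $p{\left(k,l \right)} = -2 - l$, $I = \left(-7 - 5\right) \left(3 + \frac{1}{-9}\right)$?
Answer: $\frac{5824}{3} \approx 1941.3$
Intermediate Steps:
$I = - \frac{104}{3}$ ($I = - 12 \left(3 - \frac{1}{9}\right) = \left(-12\right) \frac{26}{9} = - \frac{104}{3} \approx -34.667$)
$I p{\left(1,2 \right)} 14 = - \frac{104 \left(-2 - 2\right)}{3} \cdot 14 = \left(- \frac{104}{3}\right) \left(-4\right) 14 = \frac{416}{3} \cdot 14 = \frac{5824}{3}$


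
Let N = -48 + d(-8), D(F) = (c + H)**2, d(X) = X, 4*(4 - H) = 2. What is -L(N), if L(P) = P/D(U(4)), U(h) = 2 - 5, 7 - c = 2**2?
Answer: 224/169 ≈ 1.3254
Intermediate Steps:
c = 3 (c = 7 - 1*2**2 = 7 - 1*4 = 7 - 4 = 3)
H = 7/2 (H = 4 - 1/4*2 = 4 - 1/2 = 7/2 ≈ 3.5000)
U(h) = -3
D(F) = 169/4 (D(F) = (3 + 7/2)**2 = (13/2)**2 = 169/4)
N = -56 (N = -48 - 8 = -56)
L(P) = 4*P/169 (L(P) = P/(169/4) = P*(4/169) = 4*P/169)
-L(N) = -4*(-56)/169 = -1*(-224/169) = 224/169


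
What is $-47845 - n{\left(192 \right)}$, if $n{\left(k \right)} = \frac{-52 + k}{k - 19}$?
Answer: $- \frac{8277325}{173} \approx -47846.0$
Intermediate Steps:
$n{\left(k \right)} = \frac{-52 + k}{-19 + k}$
$-47845 - n{\left(192 \right)} = -47845 - \frac{-52 + 192}{-19 + 192} = -47845 - \frac{1}{173} \cdot 140 = -47845 - \frac{140}{173} = - \frac{8277325}{173}$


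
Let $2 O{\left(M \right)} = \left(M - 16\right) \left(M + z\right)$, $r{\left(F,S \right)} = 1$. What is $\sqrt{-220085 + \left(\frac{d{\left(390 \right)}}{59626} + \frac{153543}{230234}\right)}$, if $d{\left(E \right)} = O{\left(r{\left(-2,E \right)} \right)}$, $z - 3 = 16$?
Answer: $\frac{i \sqrt{10369060556644725956205962}}{6863966242} \approx 469.13 i$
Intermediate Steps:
$z = 19$ ($z = 3 + 16 = 19$)
$O{\left(M \right)} = \frac{\left(-16 + M\right) \left(19 + M\right)}{2}$ ($O{\left(M \right)} = \frac{\left(M - 16\right) \left(M + 19\right)}{2} = \frac{\left(-16 + M\right) \left(19 + M\right)}{2}$)
$d{\left(E \right)} = -150$ ($d{\left(E \right)} = -152 + \frac{1^{2}}{2} + \frac{3}{2} \cdot 1 = -152 + \frac{1}{2} \cdot 1 + \frac{3}{2} = -152 + \frac{1}{2} + \frac{3}{2} = -150$)
$\sqrt{-220085 + \left(\frac{d{\left(390 \right)}}{59626} + \frac{153543}{230234}\right)} = \sqrt{-220085 + \left(- \frac{150}{59626} + \frac{153543}{230234}\right)} = \sqrt{-220085 + \left(\left(-150\right) \frac{1}{59626} + 153543 \cdot \frac{1}{230234}\right)} = \sqrt{-220085 + \left(- \frac{75}{29813} + \frac{153543}{230234}\right)} = \sqrt{-220085 + \frac{4560309909}{6863966242}} = \sqrt{- \frac{1510651450060661}{6863966242}} = \frac{i \sqrt{10369060556644725956205962}}{6863966242}$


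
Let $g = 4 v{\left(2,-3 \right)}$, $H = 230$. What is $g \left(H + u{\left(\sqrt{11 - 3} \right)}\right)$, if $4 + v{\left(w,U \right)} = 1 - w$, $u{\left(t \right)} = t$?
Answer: $-4600 - 40 \sqrt{2} \approx -4656.6$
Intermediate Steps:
$v{\left(w,U \right)} = -3 - w$ ($v{\left(w,U \right)} = -4 - \left(-1 + w\right) = -3 - w$)
$g = -20$ ($g = 4 \left(-3 - 2\right) = 4 \left(-5\right) = -20$)
$g \left(H + u{\left(\sqrt{11 - 3} \right)}\right) = - 20 \left(230 + \sqrt{11 - 3}\right) = - 20 \left(230 + \sqrt{8}\right) = - 20 \left(230 + 2 \sqrt{2}\right) = -4600 - 40 \sqrt{2}$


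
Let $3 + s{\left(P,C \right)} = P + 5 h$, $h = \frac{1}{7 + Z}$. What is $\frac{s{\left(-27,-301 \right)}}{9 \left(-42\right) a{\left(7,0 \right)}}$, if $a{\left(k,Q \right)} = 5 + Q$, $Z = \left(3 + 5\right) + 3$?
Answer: $\frac{107}{6804} \approx 0.015726$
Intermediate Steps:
$Z = 11$ ($Z = 8 + 3 = 11$)
$h = \frac{1}{18}$ ($h = \frac{1}{7 + 11} = \frac{1}{18} \approx 0.055556$)
$s{\left(P,C \right)} = - \frac{49}{18} + P$ ($s{\left(P,C \right)} = -3 + \left(P + 5 \cdot \frac{1}{18}\right) = -3 + \left(P + \frac{5}{18}\right) = -3 + \left(\frac{5}{18} + P\right) = - \frac{49}{18} + P$)
$\frac{s{\left(-27,-301 \right)}}{9 \left(-42\right) a{\left(7,0 \right)}} = \frac{- \frac{49}{18} - 27}{9 \left(-42\right) \left(5 + 0\right)} = - \frac{535}{18 \left(\left(-378\right) 5\right)} = - \frac{535}{18 \left(-1890\right)} = \left(- \frac{535}{18}\right) \left(- \frac{1}{1890}\right) = \frac{107}{6804}$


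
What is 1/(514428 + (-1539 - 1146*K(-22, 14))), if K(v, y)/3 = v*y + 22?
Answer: 1/1496157 ≈ 6.6838e-7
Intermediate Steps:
K(v, y) = 66 + 3*v*y (K(v, y) = 3*(v*y + 22) = 3*(22 + v*y) = 66 + 3*v*y)
1/(514428 + (-1539 - 1146*K(-22, 14))) = 1/(514428 + (-1539 - 1146*(66 + 3*(-22)*14))) = 1/(514428 + (-1539 - 1146*(66 - 924))) = 1/(514428 + (-1539 - 1146*(-858))) = 1/(514428 + (-1539 + 983268)) = 1/(514428 + 981729) = 1/1496157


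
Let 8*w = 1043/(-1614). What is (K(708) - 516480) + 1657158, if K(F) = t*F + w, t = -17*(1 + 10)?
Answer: 13018936141/12912 ≈ 1.0083e+6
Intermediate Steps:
w = -1043/12912 (w = (1043/(-1614))/8 = (1043*(-1/1614))/8 = (1/8)*(-1043/1614) = -1043/12912 ≈ -0.080778)
t = -187 (t = -17*11 = -187)
K(F) = -1043/12912 - 187*F (K(F) = -187*F - 1043/12912 = -1043/12912 - 187*F)
(K(708) - 516480) + 1657158 = ((-1043/12912 - 187*708) - 516480) + 1657158 = ((-1043/12912 - 132396) - 516480) + 1657158 = (-1709498195/12912 - 516480) + 1657158 = -8378287955/12912 + 1657158 = 13018936141/12912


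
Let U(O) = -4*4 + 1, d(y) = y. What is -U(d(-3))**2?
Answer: -225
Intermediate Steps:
U(O) = -15 (U(O) = -16 + 1 = -15)
-U(d(-3))**2 = -1*(-15)**2 = -1*225 = -225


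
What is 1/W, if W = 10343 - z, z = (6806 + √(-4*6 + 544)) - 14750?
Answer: 18287/334413849 + 2*√130/334413849 ≈ 5.4752e-5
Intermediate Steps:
z = -7944 + 2*√130 (z = (6806 + √(-24 + 544)) - 14750 = (6806 + √520) - 14750 = (6806 + 2*√130) - 14750 = -7944 + 2*√130 ≈ -7921.2)
W = 18287 - 2*√130 (W = 10343 - (-7944 + 2*√130) = 10343 + (7944 - 2*√130) = 18287 - 2*√130 ≈ 18264.)
1/W = 1/(18287 - 2*√130)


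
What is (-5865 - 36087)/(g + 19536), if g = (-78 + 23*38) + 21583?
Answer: -41952/41915 ≈ -1.0009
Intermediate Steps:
g = 22379 (g = (-78 + 874) + 21583 = 796 + 21583 = 22379)
(-5865 - 36087)/(g + 19536) = (-5865 - 36087)/(22379 + 19536) = -41952/41915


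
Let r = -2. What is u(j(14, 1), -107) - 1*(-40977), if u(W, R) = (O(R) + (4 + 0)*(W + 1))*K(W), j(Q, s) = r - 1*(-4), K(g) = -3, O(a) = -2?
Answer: 40947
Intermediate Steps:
j(Q, s) = 2 (j(Q, s) = -2 - 1*(-4) = -2 + 4 = 2)
u(W, R) = -6 - 12*W (u(W, R) = (-2 + (4 + 0)*(W + 1))*(-3) = (-2 + 4*(1 + W))*(-3) = (-2 + (4 + 4*W))*(-3) = (2 + 4*W)*(-3) = -6 - 12*W)
u(j(14, 1), -107) - 1*(-40977) = (-6 - 12*2) - 1*(-40977) = (-6 - 24) + 40977 = -30 + 40977 = 40947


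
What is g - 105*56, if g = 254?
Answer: -5626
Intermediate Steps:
g - 105*56 = 254 - 105*56 = 254 - 5880 = -5626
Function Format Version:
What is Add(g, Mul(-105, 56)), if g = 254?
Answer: -5626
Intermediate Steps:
Add(g, Mul(-105, 56)) = Add(254, Mul(-105, 56)) = Add(254, -5880) = -5626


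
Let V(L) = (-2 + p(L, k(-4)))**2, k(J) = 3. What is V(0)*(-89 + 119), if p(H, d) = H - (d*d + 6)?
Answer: 8670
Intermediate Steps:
p(H, d) = -6 + H - d**2 (p(H, d) = H - (d**2 + 6) = H - (6 + d**2) = H + (-6 - d**2) = -6 + H - d**2)
V(L) = (-17 + L)**2 (V(L) = (-2 + (-6 + L - 1*3**2))**2 = (-2 + (-6 + L - 1*9))**2 = (-2 + (-6 + L - 9))**2 = (-2 + (-15 + L))**2 = (-17 + L)**2)
V(0)*(-89 + 119) = (-17 + 0)**2*(-89 + 119) = (-17)**2*30 = 289*30 = 8670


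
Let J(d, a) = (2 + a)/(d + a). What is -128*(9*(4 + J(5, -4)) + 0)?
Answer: -2304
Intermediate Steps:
J(d, a) = (2 + a)/(a + d)
-128*(9*(4 + J(5, -4)) + 0) = -128*(9*(4 + (2 - 4)/(-4 + 5)) + 0) = -128*(9*(4 - 2/1) + 0) = -128*(9*(4 + 1*(-2)) + 0) = -128*(9*(4 - 2) + 0) = -128*(9*2 + 0) = -128*(18 + 0) = -128*18 = -2304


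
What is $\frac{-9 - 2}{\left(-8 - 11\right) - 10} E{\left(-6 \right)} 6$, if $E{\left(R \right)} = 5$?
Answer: $\frac{330}{29} \approx 11.379$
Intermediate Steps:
$\frac{-9 - 2}{\left(-8 - 11\right) - 10} E{\left(-6 \right)} 6 = \frac{-9 - 2}{\left(-8 - 11\right) - 10} \cdot 5 \cdot 6 = - \frac{11}{-19 - 10} \cdot 5 \cdot 6 = - \frac{11}{-29} \cdot 5 \cdot 6 = \left(-11\right) \left(- \frac{1}{29}\right) 5 \cdot 6 = \frac{11}{29} \cdot 5 \cdot 6 = \frac{55}{29} \cdot 6 = \frac{330}{29}$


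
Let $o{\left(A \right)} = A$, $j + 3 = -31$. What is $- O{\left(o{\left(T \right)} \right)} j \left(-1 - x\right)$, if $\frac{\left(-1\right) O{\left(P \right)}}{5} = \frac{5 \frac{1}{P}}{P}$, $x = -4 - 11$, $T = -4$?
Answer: $- \frac{2975}{4} \approx -743.75$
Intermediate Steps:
$x = -15$ ($x = -4 - 11 = -15$)
$j = -34$ ($j = -3 - 31 = -34$)
$O{\left(P \right)} = - \frac{25}{P^{2}}$ ($O{\left(P \right)} = - 5 \frac{5 \frac{1}{P}}{P} = - 5 \frac{5}{P^{2}} = - \frac{25}{P^{2}}$)
$- O{\left(o{\left(T \right)} \right)} j \left(-1 - x\right) = - - \frac{25}{16} \left(-34\right) \left(-1 - -15\right) = - \left(-25\right) \frac{1}{16} \left(-34\right) \left(-1 + 15\right) = - \left(- \frac{25}{16}\right) \left(-34\right) 14 = - \frac{425 \cdot 14}{8} = \left(-1\right) \frac{2975}{4} = - \frac{2975}{4}$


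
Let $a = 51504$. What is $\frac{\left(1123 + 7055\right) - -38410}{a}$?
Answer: $\frac{11647}{12876} \approx 0.90455$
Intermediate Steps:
$\frac{\left(1123 + 7055\right) - -38410}{a} = \frac{\left(1123 + 7055\right) - -38410}{51504} = \left(8178 + 38410\right) \frac{1}{51504} = 46588 \cdot \frac{1}{51504} = \frac{11647}{12876}$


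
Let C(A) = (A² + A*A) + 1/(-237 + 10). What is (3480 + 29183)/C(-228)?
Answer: 7414501/23600735 ≈ 0.31416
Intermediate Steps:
C(A) = -1/227 + 2*A² (C(A) = (A² + A²) + 1/(-227) = 2*A² - 1/227 = -1/227 + 2*A²)
(3480 + 29183)/C(-228) = (3480 + 29183)/(-1/227 + 2*(-228)²) = 32663/(-1/227 + 2*51984) = 32663/(-1/227 + 103968) = 32663/(23600735/227) = 32663*(227/23600735) = 7414501/23600735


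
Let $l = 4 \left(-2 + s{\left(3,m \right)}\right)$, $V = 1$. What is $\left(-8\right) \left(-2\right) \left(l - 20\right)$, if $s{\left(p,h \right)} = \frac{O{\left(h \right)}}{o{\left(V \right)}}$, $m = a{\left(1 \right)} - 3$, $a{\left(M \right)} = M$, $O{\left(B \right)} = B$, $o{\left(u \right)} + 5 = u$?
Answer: $-416$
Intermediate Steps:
$o{\left(u \right)} = -5 + u$
$m = -2$ ($m = 1 - 3 = -2$)
$s{\left(p,h \right)} = - \frac{h}{4}$ ($s{\left(p,h \right)} = \frac{h}{-5 + 1} = \frac{h}{-4} = h \left(- \frac{1}{4}\right) = - \frac{h}{4}$)
$l = -6$ ($l = 4 \left(-2 - - \frac{1}{2}\right) = 4 \left(-2 + \frac{1}{2}\right) = 4 \left(- \frac{3}{2}\right) = -6$)
$\left(-8\right) \left(-2\right) \left(l - 20\right) = \left(-8\right) \left(-2\right) \left(-6 - 20\right) = 16 \left(-26\right) = -416$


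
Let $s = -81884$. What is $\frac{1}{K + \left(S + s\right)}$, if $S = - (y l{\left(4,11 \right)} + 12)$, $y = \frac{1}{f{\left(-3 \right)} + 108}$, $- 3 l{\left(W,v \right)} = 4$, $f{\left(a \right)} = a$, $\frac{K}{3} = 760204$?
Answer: $\frac{315}{692595544} \approx 4.5481 \cdot 10^{-7}$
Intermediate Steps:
$K = 2280612$ ($K = 3 \cdot 760204 = 2280612$)
$l{\left(W,v \right)} = - \frac{4}{3}$ ($l{\left(W,v \right)} = \left(- \frac{1}{3}\right) 4 = - \frac{4}{3}$)
$y = \frac{1}{105}$ ($y = \frac{1}{-3 + 108} = \frac{1}{105} \approx 0.0095238$)
$S = - \frac{3776}{315}$ ($S = - (\frac{1}{105} \left(- \frac{4}{3}\right) + 12) = - (- \frac{4}{315} + 12) = \left(-1\right) \frac{3776}{315} = - \frac{3776}{315} \approx -11.987$)
$\frac{1}{K + \left(S + s\right)} = \frac{1}{2280612 - \frac{25797236}{315}} = \frac{1}{\frac{692595544}{315}} = \frac{315}{692595544}$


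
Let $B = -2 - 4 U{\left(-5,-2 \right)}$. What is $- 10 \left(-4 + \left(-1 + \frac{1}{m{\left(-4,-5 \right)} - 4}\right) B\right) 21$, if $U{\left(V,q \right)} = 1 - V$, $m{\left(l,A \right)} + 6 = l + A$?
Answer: $- \frac{93240}{19} \approx -4907.4$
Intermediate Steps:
$m{\left(l,A \right)} = -6 + A + l$ ($m{\left(l,A \right)} = -6 + \left(l + A\right) = -6 + \left(A + l\right) = -6 + A + l$)
$B = -26$ ($B = -2 - 4 \left(1 - -5\right) = -2 - 4 \left(1 + 5\right) = -2 - 24 = -26$)
$- 10 \left(-4 + \left(-1 + \frac{1}{m{\left(-4,-5 \right)} - 4}\right) B\right) 21 = - 10 \left(-4 + \left(-1 + \frac{1}{\left(-6 - 5 - 4\right) - 4}\right) \left(-26\right)\right) 21 = - 10 \left(-4 + \left(-1 + \frac{1}{-15 - 4}\right) \left(-26\right)\right) 21 = - 10 \left(-4 + \left(-1 + \frac{1}{-19}\right) \left(-26\right)\right) 21 = - 10 \left(-4 + \left(-1 - \frac{1}{19}\right) \left(-26\right)\right) 21 = - 10 \left(-4 - - \frac{520}{19}\right) 21 = - 10 \left(-4 + \frac{520}{19}\right) 21 = \left(-10\right) \frac{444}{19} \cdot 21 = \left(- \frac{4440}{19}\right) 21 = - \frac{93240}{19}$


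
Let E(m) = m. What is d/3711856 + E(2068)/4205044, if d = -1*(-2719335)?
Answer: 2860649860987/3902129450416 ≈ 0.73310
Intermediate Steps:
d = 2719335
d/3711856 + E(2068)/4205044 = 2719335/3711856 + 2068/4205044 = 2719335*(1/3711856) + 2068*(1/4205044) = 2719335/3711856 + 517/1051261 = 2860649860987/3902129450416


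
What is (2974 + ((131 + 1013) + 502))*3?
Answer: 13860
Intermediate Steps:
(2974 + ((131 + 1013) + 502))*3 = (2974 + (1144 + 502))*3 = (2974 + 1646)*3 = 4620*3 = 13860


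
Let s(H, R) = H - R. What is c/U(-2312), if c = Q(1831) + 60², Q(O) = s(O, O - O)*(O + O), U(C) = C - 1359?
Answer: -6708722/3671 ≈ -1827.5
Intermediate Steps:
U(C) = -1359 + C
Q(O) = 2*O² (Q(O) = (O - (O - O))*(O + O) = (O - 1*0)*(2*O) = (O + 0)*(2*O) = O*(2*O) = 2*O²)
c = 6708722 (c = 2*1831² + 60² = 2*3352561 + 3600 = 6705122 + 3600 = 6708722)
c/U(-2312) = 6708722/(-1359 - 2312) = 6708722/(-3671) = 6708722*(-1/3671) = -6708722/3671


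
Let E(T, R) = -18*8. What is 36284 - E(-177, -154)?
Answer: 36428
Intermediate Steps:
E(T, R) = -144
36284 - E(-177, -154) = 36284 - 1*(-144) = 36284 + 144 = 36428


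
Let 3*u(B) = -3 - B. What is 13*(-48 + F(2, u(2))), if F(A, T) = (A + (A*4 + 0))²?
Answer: 676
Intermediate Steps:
u(B) = -1 - B/3 (u(B) = (-3 - B)/3 = -1 - B/3)
F(A, T) = 25*A² (F(A, T) = (A + (4*A + 0))² = (A + 4*A)² = (5*A)² = 25*A²)
13*(-48 + F(2, u(2))) = 13*(-48 + 25*2²) = 13*(-48 + 25*4) = 13*(-48 + 100) = 13*52 = 676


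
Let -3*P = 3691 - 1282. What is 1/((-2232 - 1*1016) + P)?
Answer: -1/4051 ≈ -0.00024685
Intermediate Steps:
P = -803 (P = -(3691 - 1282)/3 = -⅓*2409 = -803)
1/((-2232 - 1*1016) + P) = 1/((-2232 - 1*1016) - 803) = 1/((-2232 - 1016) - 803) = 1/(-3248 - 803) = 1/(-4051) = -1/4051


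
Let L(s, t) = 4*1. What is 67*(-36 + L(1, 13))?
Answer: -2144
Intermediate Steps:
L(s, t) = 4
67*(-36 + L(1, 13)) = 67*(-36 + 4) = 67*(-32) = -2144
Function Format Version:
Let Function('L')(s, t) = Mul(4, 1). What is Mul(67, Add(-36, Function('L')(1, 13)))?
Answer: -2144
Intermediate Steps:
Function('L')(s, t) = 4
Mul(67, Add(-36, Function('L')(1, 13))) = Mul(67, Add(-36, 4)) = Mul(67, -32) = -2144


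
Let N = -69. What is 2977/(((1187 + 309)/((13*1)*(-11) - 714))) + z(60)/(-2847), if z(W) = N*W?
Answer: -2419108781/1419704 ≈ -1704.0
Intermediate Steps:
z(W) = -69*W
2977/(((1187 + 309)/((13*1)*(-11) - 714))) + z(60)/(-2847) = 2977/(((1187 + 309)/((13*1)*(-11) - 714))) - 69*60/(-2847) = 2977/((1496/(13*(-11) - 714))) - 4140*(-1/2847) = 2977/((1496/(-143 - 714))) + 1380/949 = 2977/((1496/(-857))) + 1380/949 = 2977/((1496*(-1/857))) + 1380/949 = 2977/(-1496/857) + 1380/949 = 2977*(-857/1496) + 1380/949 = -2551289/1496 + 1380/949 = -2419108781/1419704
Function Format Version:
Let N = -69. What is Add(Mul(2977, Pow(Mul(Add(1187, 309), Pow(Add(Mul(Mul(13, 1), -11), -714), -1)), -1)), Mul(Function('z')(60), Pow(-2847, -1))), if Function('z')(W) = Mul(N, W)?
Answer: Rational(-2419108781, 1419704) ≈ -1704.0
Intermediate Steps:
Function('z')(W) = Mul(-69, W)
Add(Mul(2977, Pow(Mul(Add(1187, 309), Pow(Add(Mul(Mul(13, 1), -11), -714), -1)), -1)), Mul(Function('z')(60), Pow(-2847, -1))) = Add(Mul(2977, Pow(Mul(Add(1187, 309), Pow(Add(Mul(Mul(13, 1), -11), -714), -1)), -1)), Mul(Mul(-69, 60), Pow(-2847, -1))) = Add(Mul(2977, Pow(Mul(1496, Pow(Add(Mul(13, -11), -714), -1)), -1)), Mul(-4140, Rational(-1, 2847))) = Add(Mul(2977, Pow(Mul(1496, Pow(Add(-143, -714), -1)), -1)), Rational(1380, 949)) = Add(Mul(2977, Pow(Mul(1496, Pow(-857, -1)), -1)), Rational(1380, 949)) = Add(Mul(2977, Pow(Mul(1496, Rational(-1, 857)), -1)), Rational(1380, 949)) = Add(Mul(2977, Pow(Rational(-1496, 857), -1)), Rational(1380, 949)) = Add(Mul(2977, Rational(-857, 1496)), Rational(1380, 949)) = Add(Rational(-2551289, 1496), Rational(1380, 949)) = Rational(-2419108781, 1419704)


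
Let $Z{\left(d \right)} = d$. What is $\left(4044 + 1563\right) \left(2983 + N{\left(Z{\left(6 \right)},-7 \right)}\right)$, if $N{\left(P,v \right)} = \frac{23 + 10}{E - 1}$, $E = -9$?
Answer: $\frac{167071779}{10} \approx 1.6707 \cdot 10^{7}$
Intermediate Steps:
$N{\left(P,v \right)} = - \frac{33}{10}$ ($N{\left(P,v \right)} = \frac{23 + 10}{-9 - 1} = \frac{33}{-10} = 33 \left(- \frac{1}{10}\right) = - \frac{33}{10}$)
$\left(4044 + 1563\right) \left(2983 + N{\left(Z{\left(6 \right)},-7 \right)}\right) = \left(4044 + 1563\right) \left(2983 - \frac{33}{10}\right) = 5607 \cdot \frac{29797}{10} = \frac{167071779}{10}$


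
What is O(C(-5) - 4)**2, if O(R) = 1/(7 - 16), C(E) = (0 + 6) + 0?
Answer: 1/81 ≈ 0.012346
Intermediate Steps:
C(E) = 6 (C(E) = 6 + 0 = 6)
O(R) = -1/9 (O(R) = 1/(-9) = -1/9)
O(C(-5) - 4)**2 = (-1/9)**2 = 1/81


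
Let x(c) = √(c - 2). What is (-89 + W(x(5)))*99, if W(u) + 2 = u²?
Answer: -8712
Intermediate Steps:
x(c) = √(-2 + c)
W(u) = -2 + u²
(-89 + W(x(5)))*99 = (-89 + (-2 + (√(-2 + 5))²))*99 = (-89 + (-2 + (√3)²))*99 = (-89 + (-2 + 3))*99 = (-89 + 1)*99 = -88*99 = -8712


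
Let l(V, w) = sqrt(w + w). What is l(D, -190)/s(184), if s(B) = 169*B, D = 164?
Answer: I*sqrt(95)/15548 ≈ 0.00062688*I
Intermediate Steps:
l(V, w) = sqrt(2)*sqrt(w) (l(V, w) = sqrt(2*w) = sqrt(2)*sqrt(w))
l(D, -190)/s(184) = (sqrt(2)*sqrt(-190))/((169*184)) = (sqrt(2)*(I*sqrt(190)))/31096 = (2*I*sqrt(95))*(1/31096) = I*sqrt(95)/15548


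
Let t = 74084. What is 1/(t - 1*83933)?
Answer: -1/9849 ≈ -0.00010153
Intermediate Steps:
1/(t - 1*83933) = 1/(74084 - 1*83933) = 1/(74084 - 83933) = 1/(-9849) = -1/9849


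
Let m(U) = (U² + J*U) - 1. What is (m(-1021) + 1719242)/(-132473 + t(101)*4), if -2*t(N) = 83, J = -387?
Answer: -3156809/132639 ≈ -23.800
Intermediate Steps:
t(N) = -83/2 (t(N) = -½*83 = -83/2)
m(U) = -1 + U² - 387*U (m(U) = (U² - 387*U) - 1 = -1 + U² - 387*U)
(m(-1021) + 1719242)/(-132473 + t(101)*4) = ((-1 + (-1021)² - 387*(-1021)) + 1719242)/(-132473 - 83/2*4) = ((-1 + 1042441 + 395127) + 1719242)/(-132473 - 166) = (1437567 + 1719242)/(-132639) = 3156809*(-1/132639) = -3156809/132639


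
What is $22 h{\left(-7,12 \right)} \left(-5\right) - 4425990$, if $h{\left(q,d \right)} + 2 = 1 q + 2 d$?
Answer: $-4427640$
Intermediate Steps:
$h{\left(q,d \right)} = -2 + q + 2 d$ ($h{\left(q,d \right)} = -2 + \left(1 q + 2 d\right) = -2 + \left(q + 2 d\right) = -2 + q + 2 d$)
$22 h{\left(-7,12 \right)} \left(-5\right) - 4425990 = 22 \left(-2 - 7 + 2 \cdot 12\right) \left(-5\right) - 4425990 = 22 \left(-2 - 7 + 24\right) \left(-5\right) - 4425990 = 22 \cdot 15 \left(-5\right) - 4425990 = 330 \left(-5\right) - 4425990 = -1650 - 4425990 = -4427640$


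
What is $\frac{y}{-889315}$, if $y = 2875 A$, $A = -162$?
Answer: $\frac{93150}{177863} \approx 0.52372$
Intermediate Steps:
$y = -465750$ ($y = 2875 \left(-162\right) = -465750$)
$\frac{y}{-889315} = - \frac{465750}{-889315} = \left(-465750\right) \left(- \frac{1}{889315}\right) = \frac{93150}{177863}$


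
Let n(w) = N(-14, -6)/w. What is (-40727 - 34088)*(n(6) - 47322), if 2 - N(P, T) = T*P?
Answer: 10624253705/3 ≈ 3.5414e+9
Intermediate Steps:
N(P, T) = 2 - P*T (N(P, T) = 2 - T*P = 2 - P*T)
n(w) = -82/w (n(w) = (2 - 1*(-14)*(-6))/w = (2 - 84)/w = -82/w)
(-40727 - 34088)*(n(6) - 47322) = (-40727 - 34088)*(-82/6 - 47322) = -74815*(-82*1/6 - 47322) = -74815*(-41/3 - 47322) = -74815*(-142007/3) = 10624253705/3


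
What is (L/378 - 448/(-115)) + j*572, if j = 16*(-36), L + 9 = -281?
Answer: -7161005923/21735 ≈ -3.2947e+5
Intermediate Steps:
L = -290 (L = -9 - 281 = -290)
j = -576
(L/378 - 448/(-115)) + j*572 = (-290/378 - 448/(-115)) - 576*572 = (-290*1/378 - 448*(-1/115)) - 329472 = (-145/189 + 448/115) - 329472 = 67997/21735 - 329472 = -7161005923/21735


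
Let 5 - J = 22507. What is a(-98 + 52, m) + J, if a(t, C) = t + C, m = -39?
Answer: -22587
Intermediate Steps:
J = -22502 (J = 5 - 1*22507 = 5 - 22507 = -22502)
a(t, C) = C + t
a(-98 + 52, m) + J = (-39 + (-98 + 52)) - 22502 = (-39 - 46) - 22502 = -85 - 22502 = -22587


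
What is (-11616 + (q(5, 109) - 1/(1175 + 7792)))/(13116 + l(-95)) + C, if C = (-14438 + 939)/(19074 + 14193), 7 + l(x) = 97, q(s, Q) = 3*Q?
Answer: -827682436781/656569720989 ≈ -1.2606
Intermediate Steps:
l(x) = 90 (l(x) = -7 + 97 = 90)
C = -13499/33267 ≈ -0.40578
(-11616 + (q(5, 109) - 1/(1175 + 7792)))/(13116 + l(-95)) + C = (-11616 + (3*109 - 1/(1175 + 7792)))/(13116 + 90) - 13499/33267 = (-11616 + (327 - 1/8967))/13206 - 13499/33267 = (-11616 + (327 - 1*1/8967))*(1/13206) - 13499/33267 = (-11616 + (327 - 1/8967))*(1/13206) - 13499/33267 = (-11616 + 2932208/8967)*(1/13206) - 13499/33267 = -101228464/8967*1/13206 - 13499/33267 = -50614232/59209101 - 13499/33267 = -827682436781/656569720989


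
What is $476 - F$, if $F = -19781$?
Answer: $20257$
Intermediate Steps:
$476 - F = 476 - -19781 = 476 + 19781 = 20257$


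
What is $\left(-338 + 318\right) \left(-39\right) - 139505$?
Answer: $-138725$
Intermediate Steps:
$\left(-338 + 318\right) \left(-39\right) - 139505 = \left(-20\right) \left(-39\right) - 139505 = 780 - 139505 = -138725$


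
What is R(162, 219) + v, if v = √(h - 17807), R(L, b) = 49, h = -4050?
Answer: 49 + I*√21857 ≈ 49.0 + 147.84*I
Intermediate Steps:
v = I*√21857 (v = √(-4050 - 17807) = √(-21857) = I*√21857 ≈ 147.84*I)
R(162, 219) + v = 49 + I*√21857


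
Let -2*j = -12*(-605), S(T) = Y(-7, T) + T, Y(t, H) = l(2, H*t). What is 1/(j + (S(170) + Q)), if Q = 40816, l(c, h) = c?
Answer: 1/37358 ≈ 2.6768e-5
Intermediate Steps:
Y(t, H) = 2
S(T) = 2 + T
j = -3630 (j = -(-6)*(-605) = -1/2*7260 = -3630)
1/(j + (S(170) + Q)) = 1/(-3630 + ((2 + 170) + 40816)) = 1/(-3630 + (172 + 40816)) = 1/(-3630 + 40988) = 1/37358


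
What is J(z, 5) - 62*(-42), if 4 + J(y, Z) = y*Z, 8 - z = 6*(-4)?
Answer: 2760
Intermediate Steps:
z = 32 (z = 8 - 6*(-4) = 8 - 1*(-24) = 8 + 24 = 32)
J(y, Z) = -4 + Z*y (J(y, Z) = -4 + y*Z = -4 + Z*y)
J(z, 5) - 62*(-42) = (-4 + 5*32) - 62*(-42) = (-4 + 160) + 2604 = 156 + 2604 = 2760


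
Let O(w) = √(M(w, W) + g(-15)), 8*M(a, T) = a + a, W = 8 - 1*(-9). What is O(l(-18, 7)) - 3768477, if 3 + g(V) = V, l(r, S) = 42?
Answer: -3768477 + I*√30/2 ≈ -3.7685e+6 + 2.7386*I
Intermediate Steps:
W = 17 (W = 8 + 9 = 17)
g(V) = -3 + V
M(a, T) = a/4 (M(a, T) = (a + a)/8 = (2*a)/8 = a/4)
O(w) = √(-18 + w/4) (O(w) = √(w/4 + (-3 - 15)) = √(w/4 - 18) = √(-18 + w/4))
O(l(-18, 7)) - 3768477 = √(-72 + 42)/2 - 3768477 = √(-30)/2 - 3768477 = (I*√30)/2 - 3768477 = I*√30/2 - 3768477 = -3768477 + I*√30/2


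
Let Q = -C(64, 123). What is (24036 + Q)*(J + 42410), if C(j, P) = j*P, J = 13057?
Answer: 896568588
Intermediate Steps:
C(j, P) = P*j
Q = -7872 (Q = -123*64 = -1*7872 = -7872)
(24036 + Q)*(J + 42410) = (24036 - 7872)*(13057 + 42410) = 16164*55467 = 896568588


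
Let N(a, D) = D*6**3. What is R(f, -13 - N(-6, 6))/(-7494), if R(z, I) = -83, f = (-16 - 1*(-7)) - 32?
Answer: 83/7494 ≈ 0.011076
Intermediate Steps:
N(a, D) = 216*D (N(a, D) = D*216 = 216*D)
f = -41 (f = (-16 + 7) - 32 = -9 - 32 = -41)
R(f, -13 - N(-6, 6))/(-7494) = -83/(-7494) = -83*(-1/7494) = 83/7494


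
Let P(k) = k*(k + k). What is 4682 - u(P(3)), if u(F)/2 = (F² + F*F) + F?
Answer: 3350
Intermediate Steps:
P(k) = 2*k² (P(k) = k*(2*k) = 2*k²)
u(F) = 2*F + 4*F² (u(F) = 2*((F² + F*F) + F) = 2*((F² + F²) + F) = 2*(2*F² + F) = 2*(F + 2*F²) = 2*F + 4*F²)
4682 - u(P(3)) = 4682 - 2*2*3²*(1 + 2*(2*3²)) = 4682 - 2*2*9*(1 + 2*(2*9)) = 4682 - 2*18*(1 + 2*18) = 4682 - 2*18*(1 + 36) = 4682 - 2*18*37 = 4682 - 1*1332 = 4682 - 1332 = 3350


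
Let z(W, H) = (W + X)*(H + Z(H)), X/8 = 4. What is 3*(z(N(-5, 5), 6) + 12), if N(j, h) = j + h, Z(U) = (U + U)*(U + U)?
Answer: 14436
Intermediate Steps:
X = 32 (X = 8*4 = 32)
Z(U) = 4*U² (Z(U) = (2*U)*(2*U) = 4*U²)
N(j, h) = h + j
z(W, H) = (32 + W)*(H + 4*H²) (z(W, H) = (W + 32)*(H + 4*H²) = (32 + W)*(H + 4*H²))
3*(z(N(-5, 5), 6) + 12) = 3*(6*(32 + (5 - 5) + 128*6 + 4*6*(5 - 5)) + 12) = 3*(6*(32 + 0 + 768 + 4*6*0) + 12) = 3*(6*(32 + 0 + 768 + 0) + 12) = 3*(6*800 + 12) = 3*(4800 + 12) = 3*4812 = 14436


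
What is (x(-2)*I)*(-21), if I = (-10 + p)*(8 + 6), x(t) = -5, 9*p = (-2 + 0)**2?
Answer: -42140/3 ≈ -14047.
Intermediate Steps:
p = 4/9 (p = (-2 + 0)**2/9 = (1/9)*(-2)**2 = (1/9)*4 = 4/9 ≈ 0.44444)
I = -1204/9 (I = (-10 + 4/9)*(8 + 6) = -86/9*14 = -1204/9 ≈ -133.78)
(x(-2)*I)*(-21) = -5*(-1204/9)*(-21) = (6020/9)*(-21) = -42140/3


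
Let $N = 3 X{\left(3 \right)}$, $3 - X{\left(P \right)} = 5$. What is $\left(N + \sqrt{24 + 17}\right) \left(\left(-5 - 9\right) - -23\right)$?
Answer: $-54 + 9 \sqrt{41} \approx 3.6281$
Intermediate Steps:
$X{\left(P \right)} = -2$ ($X{\left(P \right)} = 3 - 5 = -2$)
$N = -6$ ($N = 3 \left(-2\right) = -6$)
$\left(N + \sqrt{24 + 17}\right) \left(\left(-5 - 9\right) - -23\right) = \left(-6 + \sqrt{24 + 17}\right) \left(\left(-5 - 9\right) - -23\right) = \left(-6 + \sqrt{41}\right) \left(\left(-5 - 9\right) + 23\right) = \left(-6 + \sqrt{41}\right) \left(-14 + 23\right) = \left(-6 + \sqrt{41}\right) 9 = -54 + 9 \sqrt{41}$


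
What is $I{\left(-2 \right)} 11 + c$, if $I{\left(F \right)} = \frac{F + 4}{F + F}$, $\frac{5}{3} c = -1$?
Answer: $- \frac{61}{10} \approx -6.1$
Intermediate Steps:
$c = - \frac{3}{5}$ ($c = \frac{3}{5} \left(-1\right) = - \frac{3}{5} \approx -0.6$)
$I{\left(F \right)} = \frac{4 + F}{2 F}$
$I{\left(-2 \right)} 11 + c = \frac{4 - 2}{2 \left(-2\right)} 11 - \frac{3}{5} = \frac{1}{2} \left(- \frac{1}{2}\right) 2 \cdot 11 - \frac{3}{5} = \left(- \frac{1}{2}\right) 11 - \frac{3}{5} = - \frac{11}{2} - \frac{3}{5} = - \frac{61}{10}$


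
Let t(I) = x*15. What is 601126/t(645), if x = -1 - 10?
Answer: -601126/165 ≈ -3643.2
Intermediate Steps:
x = -11
t(I) = -165 (t(I) = -11*15 = -165)
601126/t(645) = 601126/(-165) = 601126*(-1/165) = -601126/165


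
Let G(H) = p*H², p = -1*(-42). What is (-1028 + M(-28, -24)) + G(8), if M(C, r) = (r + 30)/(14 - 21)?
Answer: 11614/7 ≈ 1659.1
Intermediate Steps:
M(C, r) = -30/7 - r/7 (M(C, r) = (30 + r)/(-7) = (30 + r)*(-⅐) = -30/7 - r/7)
p = 42
G(H) = 42*H²
(-1028 + M(-28, -24)) + G(8) = (-1028 + (-30/7 - ⅐*(-24))) + 42*8² = (-1028 + (-30/7 + 24/7)) + 42*64 = (-1028 - 6/7) + 2688 = -7202/7 + 2688 = 11614/7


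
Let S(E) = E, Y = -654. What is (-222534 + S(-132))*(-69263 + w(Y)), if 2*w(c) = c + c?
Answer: 15568138722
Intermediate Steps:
w(c) = c (w(c) = (c + c)/2 = (2*c)/2 = c)
(-222534 + S(-132))*(-69263 + w(Y)) = (-222534 - 132)*(-69263 - 654) = -222666*(-69917) = 15568138722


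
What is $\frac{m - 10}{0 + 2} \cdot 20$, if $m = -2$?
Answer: $-120$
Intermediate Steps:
$\frac{m - 10}{0 + 2} \cdot 20 = \frac{-2 - 10}{0 + 2} \cdot 20 = \frac{-2 - 10}{2} \cdot 20 = \left(-12\right) \frac{1}{2} \cdot 20 = \left(-6\right) 20 = -120$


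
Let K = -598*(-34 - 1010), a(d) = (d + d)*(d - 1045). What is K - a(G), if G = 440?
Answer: 1156712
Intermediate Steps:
a(d) = 2*d*(-1045 + d) (a(d) = (2*d)*(-1045 + d) = 2*d*(-1045 + d))
K = 624312 (K = -598*(-1044) = 624312)
K - a(G) = 624312 - 2*440*(-1045 + 440) = 624312 - 2*440*(-605) = 624312 - 1*(-532400) = 624312 + 532400 = 1156712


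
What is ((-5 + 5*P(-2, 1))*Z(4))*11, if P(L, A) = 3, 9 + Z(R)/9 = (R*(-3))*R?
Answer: -56430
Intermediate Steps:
Z(R) = -81 - 27*R² (Z(R) = -81 + 9*((R*(-3))*R) = -81 + 9*((-3*R)*R) = -81 + 9*(-3*R²) = -81 - 27*R²)
((-5 + 5*P(-2, 1))*Z(4))*11 = ((-5 + 5*3)*(-81 - 27*4²))*11 = ((-5 + 15)*(-81 - 27*16))*11 = (10*(-81 - 432))*11 = (10*(-513))*11 = -5130*11 = -56430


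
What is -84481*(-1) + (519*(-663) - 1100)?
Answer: -260716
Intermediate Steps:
-84481*(-1) + (519*(-663) - 1100) = 84481 + (-344097 - 1100) = 84481 - 345197 = -260716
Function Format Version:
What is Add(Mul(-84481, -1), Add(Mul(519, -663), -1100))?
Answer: -260716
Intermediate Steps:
Add(Mul(-84481, -1), Add(Mul(519, -663), -1100)) = Add(84481, Add(-344097, -1100)) = Add(84481, -345197) = -260716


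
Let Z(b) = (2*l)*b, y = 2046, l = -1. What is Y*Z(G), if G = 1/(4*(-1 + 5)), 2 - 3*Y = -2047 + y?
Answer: -⅛ ≈ -0.12500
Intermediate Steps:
Y = 1 (Y = ⅔ - (-2047 + 2046)/3 = ⅔ - ⅓*(-1) = ⅔ + ⅓ = 1)
G = 1/16 (G = 1/(4*4) = 1/16 ≈ 0.062500)
Z(b) = -2*b (Z(b) = (2*(-1))*b = -2*b)
Y*Z(G) = 1*(-2*1/16) = 1*(-⅛) = -⅛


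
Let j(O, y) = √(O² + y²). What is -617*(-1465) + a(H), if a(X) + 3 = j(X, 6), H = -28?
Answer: 903902 + 2*√205 ≈ 9.0393e+5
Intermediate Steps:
a(X) = -3 + √(36 + X²) (a(X) = -3 + √(X² + 6²) = -3 + √(X² + 36) = -3 + √(36 + X²))
-617*(-1465) + a(H) = -617*(-1465) + (-3 + √(36 + (-28)²)) = 903905 + (-3 + √(36 + 784)) = 903905 + (-3 + √820) = 903905 + (-3 + 2*√205) = 903902 + 2*√205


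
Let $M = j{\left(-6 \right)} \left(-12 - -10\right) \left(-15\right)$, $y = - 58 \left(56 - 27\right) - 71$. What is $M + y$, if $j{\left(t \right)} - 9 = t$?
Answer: $-1663$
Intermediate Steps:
$j{\left(t \right)} = 9 + t$
$y = -1753$ ($y = \left(-58\right) 29 - 71 = -1682 - 71 = -1753$)
$M = 90$ ($M = \left(9 - 6\right) \left(-12 - -10\right) \left(-15\right) = 3 \left(-12 + 10\right) \left(-15\right) = 3 \left(-2\right) \left(-15\right) = \left(-6\right) \left(-15\right) = 90$)
$M + y = 90 - 1753 = -1663$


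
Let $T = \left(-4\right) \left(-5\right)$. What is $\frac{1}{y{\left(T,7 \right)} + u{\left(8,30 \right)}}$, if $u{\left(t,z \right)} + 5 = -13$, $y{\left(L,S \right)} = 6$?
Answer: $- \frac{1}{12} \approx -0.083333$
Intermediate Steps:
$T = 20$
$u{\left(t,z \right)} = -18$ ($u{\left(t,z \right)} = -5 - 13 = -18$)
$\frac{1}{y{\left(T,7 \right)} + u{\left(8,30 \right)}} = \frac{1}{6 - 18} = \frac{1}{-12} = - \frac{1}{12}$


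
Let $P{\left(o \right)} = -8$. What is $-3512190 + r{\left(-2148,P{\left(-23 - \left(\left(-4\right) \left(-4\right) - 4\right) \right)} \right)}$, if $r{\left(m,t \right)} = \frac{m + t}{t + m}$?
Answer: $-3512189$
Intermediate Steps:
$r{\left(m,t \right)} = 1$ ($r{\left(m,t \right)} = \frac{m + t}{m + t} = 1$)
$-3512190 + r{\left(-2148,P{\left(-23 - \left(\left(-4\right) \left(-4\right) - 4\right) \right)} \right)} = -3512190 + 1 = -3512189$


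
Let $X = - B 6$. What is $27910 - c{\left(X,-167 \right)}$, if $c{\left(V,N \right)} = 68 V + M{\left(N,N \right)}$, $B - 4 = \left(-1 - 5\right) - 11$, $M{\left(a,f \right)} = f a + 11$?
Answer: $-5294$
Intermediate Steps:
$M{\left(a,f \right)} = 11 + a f$ ($M{\left(a,f \right)} = a f + 11 = 11 + a f$)
$B = -13$ ($B = 4 - 17 = -13$)
$X = 78$ ($X = \left(-1\right) \left(-13\right) 6 = 13 \cdot 6 = 78$)
$c{\left(V,N \right)} = 11 + N^{2} + 68 V$ ($c{\left(V,N \right)} = 68 V + \left(11 + N N\right) = 68 V + \left(11 + N^{2}\right) = 11 + N^{2} + 68 V$)
$27910 - c{\left(X,-167 \right)} = 27910 - \left(11 + \left(-167\right)^{2} + 68 \cdot 78\right) = 27910 - \left(11 + 27889 + 5304\right) = 27910 - 33204 = -5294$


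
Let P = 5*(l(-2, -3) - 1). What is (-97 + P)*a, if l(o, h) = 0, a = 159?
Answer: -16218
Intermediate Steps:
P = -5 (P = 5*(0 - 1) = 5*(-1) = -5)
(-97 + P)*a = (-97 - 5)*159 = -102*159 = -16218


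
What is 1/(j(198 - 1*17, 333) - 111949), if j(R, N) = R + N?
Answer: -1/111435 ≈ -8.9738e-6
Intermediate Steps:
j(R, N) = N + R
1/(j(198 - 1*17, 333) - 111949) = 1/((333 + (198 - 1*17)) - 111949) = 1/((333 + (198 - 17)) - 111949) = 1/((333 + 181) - 111949) = 1/(514 - 111949) = 1/(-111435) = -1/111435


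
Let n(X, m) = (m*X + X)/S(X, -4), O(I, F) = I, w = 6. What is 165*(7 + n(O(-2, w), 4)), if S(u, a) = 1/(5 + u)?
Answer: -3795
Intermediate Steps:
n(X, m) = (5 + X)*(X + X*m) (n(X, m) = (m*X + X)/(1/(5 + X)) = (X*m + X)*(5 + X) = (X + X*m)*(5 + X) = (5 + X)*(X + X*m))
165*(7 + n(O(-2, w), 4)) = 165*(7 - 2*(1 + 4)*(5 - 2)) = 165*(7 - 2*5*3) = 165*(7 - 30) = 165*(-23) = -3795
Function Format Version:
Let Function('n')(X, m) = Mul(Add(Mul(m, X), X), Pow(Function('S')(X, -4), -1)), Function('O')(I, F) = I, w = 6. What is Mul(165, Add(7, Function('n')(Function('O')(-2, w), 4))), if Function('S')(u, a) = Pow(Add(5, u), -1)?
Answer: -3795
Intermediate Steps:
Function('n')(X, m) = Mul(Add(5, X), Add(X, Mul(X, m))) (Function('n')(X, m) = Mul(Add(Mul(m, X), X), Pow(Pow(Add(5, X), -1), -1)) = Mul(Add(Mul(X, m), X), Add(5, X)) = Mul(Add(X, Mul(X, m)), Add(5, X)) = Mul(Add(5, X), Add(X, Mul(X, m))))
Mul(165, Add(7, Function('n')(Function('O')(-2, w), 4))) = Mul(165, Add(7, Mul(-2, Add(1, 4), Add(5, -2)))) = Mul(165, Add(7, Mul(-2, 5, 3))) = Mul(165, Add(7, -30)) = Mul(165, -23) = -3795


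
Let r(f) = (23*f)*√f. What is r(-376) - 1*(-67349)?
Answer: 67349 - 17296*I*√94 ≈ 67349.0 - 1.6769e+5*I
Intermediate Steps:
r(f) = 23*f^(3/2)
r(-376) - 1*(-67349) = 23*(-376)^(3/2) - 1*(-67349) = 23*(-752*I*√94) + 67349 = -17296*I*√94 + 67349 = 67349 - 17296*I*√94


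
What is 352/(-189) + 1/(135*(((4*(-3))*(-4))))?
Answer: -84473/45360 ≈ -1.8623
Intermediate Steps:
352/(-189) + 1/(135*(((4*(-3))*(-4)))) = 352*(-1/189) + 1/(135*((-12*(-4)))) = -352/189 + (1/135)/48 = -352/189 + (1/135)*(1/48) = -352/189 + 1/6480 = -84473/45360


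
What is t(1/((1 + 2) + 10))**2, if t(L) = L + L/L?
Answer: 196/169 ≈ 1.1598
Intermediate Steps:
t(L) = 1 + L (t(L) = L + 1 = 1 + L)
t(1/((1 + 2) + 10))**2 = (1 + 1/((1 + 2) + 10))**2 = (1 + 1/(3 + 10))**2 = (1 + 1/13)**2 = (14/13)**2 = 196/169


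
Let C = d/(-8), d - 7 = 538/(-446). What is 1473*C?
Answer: -475779/446 ≈ -1066.8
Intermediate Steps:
d = 1292/223 (d = 7 + 538/(-446) = 7 + 538*(-1/446) = 7 - 269/223 = 1292/223 ≈ 5.7937)
C = -323/446 (C = (1292/223)/(-8) = (1292/223)*(-⅛) = -323/446 ≈ -0.72422)
1473*C = 1473*(-323/446) = -475779/446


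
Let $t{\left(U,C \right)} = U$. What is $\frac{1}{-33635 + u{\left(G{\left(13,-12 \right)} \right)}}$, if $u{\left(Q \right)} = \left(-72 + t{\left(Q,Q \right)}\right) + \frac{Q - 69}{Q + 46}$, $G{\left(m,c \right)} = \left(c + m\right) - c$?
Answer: $- \frac{59}{1988002} \approx -2.9678 \cdot 10^{-5}$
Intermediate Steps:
$G{\left(m,c \right)} = m$
$u{\left(Q \right)} = -72 + Q + \frac{-69 + Q}{46 + Q}$ ($u{\left(Q \right)} = \left(-72 + Q\right) + \frac{Q - 69}{Q + 46} = \left(-72 + Q\right) + \frac{-69 + Q}{46 + Q} = -72 + Q + \frac{-69 + Q}{46 + Q}$)
$\frac{1}{-33635 + u{\left(G{\left(13,-12 \right)} \right)}} = \frac{1}{-33635 + \frac{-3381 + 13^{2} - 325}{46 + 13}} = \frac{1}{-33635 + \frac{-3381 + 169 - 325}{59}} = \frac{1}{-33635 + \frac{1}{59} \left(-3537\right)} = \frac{1}{-33635 - \frac{3537}{59}} = \frac{1}{- \frac{1988002}{59}} = - \frac{59}{1988002}$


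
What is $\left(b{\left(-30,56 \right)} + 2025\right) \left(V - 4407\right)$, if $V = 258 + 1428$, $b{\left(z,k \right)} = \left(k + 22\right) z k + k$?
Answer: $350897439$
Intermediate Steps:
$b{\left(z,k \right)} = k + k z \left(22 + k\right)$ ($b{\left(z,k \right)} = \left(22 + k\right) z k + k = z \left(22 + k\right) k + k = k z \left(22 + k\right) + k = k + k z \left(22 + k\right)$)
$V = 1686$
$\left(b{\left(-30,56 \right)} + 2025\right) \left(V - 4407\right) = \left(56 \left(1 + 22 \left(-30\right) + 56 \left(-30\right)\right) + 2025\right) \left(1686 - 4407\right) = \left(56 \left(1 - 660 - 1680\right) + 2025\right) \left(-2721\right) = \left(56 \left(-2339\right) + 2025\right) \left(-2721\right) = \left(-130984 + 2025\right) \left(-2721\right) = \left(-128959\right) \left(-2721\right) = 350897439$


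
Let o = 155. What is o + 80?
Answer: 235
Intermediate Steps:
o + 80 = 155 + 80 = 235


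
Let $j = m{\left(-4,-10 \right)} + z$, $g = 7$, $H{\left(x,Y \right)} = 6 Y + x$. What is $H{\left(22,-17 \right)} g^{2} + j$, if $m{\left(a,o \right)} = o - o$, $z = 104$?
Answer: $-3816$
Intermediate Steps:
$H{\left(x,Y \right)} = x + 6 Y$
$m{\left(a,o \right)} = 0$
$j = 104$ ($j = 0 + 104 = 104$)
$H{\left(22,-17 \right)} g^{2} + j = \left(22 + 6 \left(-17\right)\right) 7^{2} + 104 = \left(22 - 102\right) 49 + 104 = \left(-80\right) 49 + 104 = -3920 + 104 = -3816$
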